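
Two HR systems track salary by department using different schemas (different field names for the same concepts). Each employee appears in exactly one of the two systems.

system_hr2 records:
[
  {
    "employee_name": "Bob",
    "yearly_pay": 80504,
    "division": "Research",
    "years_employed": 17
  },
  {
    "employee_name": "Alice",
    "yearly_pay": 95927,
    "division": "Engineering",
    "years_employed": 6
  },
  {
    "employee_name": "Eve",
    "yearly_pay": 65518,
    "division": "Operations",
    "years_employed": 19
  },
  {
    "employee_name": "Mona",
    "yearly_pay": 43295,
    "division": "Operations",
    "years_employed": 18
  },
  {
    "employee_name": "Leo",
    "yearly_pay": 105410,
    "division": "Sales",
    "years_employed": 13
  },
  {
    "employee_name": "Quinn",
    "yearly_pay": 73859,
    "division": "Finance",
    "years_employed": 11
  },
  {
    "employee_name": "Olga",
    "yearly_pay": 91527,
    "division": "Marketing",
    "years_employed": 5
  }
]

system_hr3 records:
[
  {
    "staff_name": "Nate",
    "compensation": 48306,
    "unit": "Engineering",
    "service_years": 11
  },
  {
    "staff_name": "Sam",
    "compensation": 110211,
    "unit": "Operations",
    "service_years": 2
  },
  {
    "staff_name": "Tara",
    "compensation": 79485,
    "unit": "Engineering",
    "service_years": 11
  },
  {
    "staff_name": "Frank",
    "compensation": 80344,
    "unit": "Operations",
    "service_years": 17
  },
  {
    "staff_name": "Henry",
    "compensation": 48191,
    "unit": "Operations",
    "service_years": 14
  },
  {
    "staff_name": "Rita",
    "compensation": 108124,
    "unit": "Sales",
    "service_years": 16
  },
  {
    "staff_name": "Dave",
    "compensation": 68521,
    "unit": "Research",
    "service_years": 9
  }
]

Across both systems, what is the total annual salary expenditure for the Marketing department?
91527

Schema mappings:
- "division" (system_hr2) = "unit" (system_hr3) = department
- "yearly_pay" (system_hr2) = "compensation" (system_hr3) = salary

Marketing salaries from system_hr2: 91527
Marketing salaries from system_hr3: 0

Total: 91527 + 0 = 91527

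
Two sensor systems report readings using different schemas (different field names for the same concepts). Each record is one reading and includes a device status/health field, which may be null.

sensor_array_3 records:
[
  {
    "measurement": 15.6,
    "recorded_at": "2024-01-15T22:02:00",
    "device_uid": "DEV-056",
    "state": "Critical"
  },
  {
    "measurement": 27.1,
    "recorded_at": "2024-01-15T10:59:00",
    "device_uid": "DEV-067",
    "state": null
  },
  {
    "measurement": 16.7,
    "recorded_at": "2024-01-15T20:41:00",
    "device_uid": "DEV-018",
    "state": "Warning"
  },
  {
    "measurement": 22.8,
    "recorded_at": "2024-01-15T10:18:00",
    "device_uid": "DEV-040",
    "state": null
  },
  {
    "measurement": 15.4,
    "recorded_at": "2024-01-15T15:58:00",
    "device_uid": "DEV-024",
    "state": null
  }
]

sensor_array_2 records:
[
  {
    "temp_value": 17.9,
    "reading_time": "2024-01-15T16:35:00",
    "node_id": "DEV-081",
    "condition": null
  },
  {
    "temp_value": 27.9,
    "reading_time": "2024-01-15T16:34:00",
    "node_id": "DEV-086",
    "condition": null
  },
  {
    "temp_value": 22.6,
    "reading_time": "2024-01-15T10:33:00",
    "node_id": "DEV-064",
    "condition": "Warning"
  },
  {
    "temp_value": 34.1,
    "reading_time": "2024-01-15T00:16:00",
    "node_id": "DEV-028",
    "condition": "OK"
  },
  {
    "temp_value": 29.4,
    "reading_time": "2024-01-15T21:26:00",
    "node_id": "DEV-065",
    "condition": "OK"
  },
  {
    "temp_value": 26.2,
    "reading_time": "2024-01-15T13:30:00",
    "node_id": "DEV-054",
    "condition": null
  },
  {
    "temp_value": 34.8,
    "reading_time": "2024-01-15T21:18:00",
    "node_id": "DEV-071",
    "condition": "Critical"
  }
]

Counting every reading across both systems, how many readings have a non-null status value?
6

Schema mapping: "state" (sensor_array_3) = "condition" (sensor_array_2) = status

Non-null in sensor_array_3: 2
Non-null in sensor_array_2: 4

Total non-null: 2 + 4 = 6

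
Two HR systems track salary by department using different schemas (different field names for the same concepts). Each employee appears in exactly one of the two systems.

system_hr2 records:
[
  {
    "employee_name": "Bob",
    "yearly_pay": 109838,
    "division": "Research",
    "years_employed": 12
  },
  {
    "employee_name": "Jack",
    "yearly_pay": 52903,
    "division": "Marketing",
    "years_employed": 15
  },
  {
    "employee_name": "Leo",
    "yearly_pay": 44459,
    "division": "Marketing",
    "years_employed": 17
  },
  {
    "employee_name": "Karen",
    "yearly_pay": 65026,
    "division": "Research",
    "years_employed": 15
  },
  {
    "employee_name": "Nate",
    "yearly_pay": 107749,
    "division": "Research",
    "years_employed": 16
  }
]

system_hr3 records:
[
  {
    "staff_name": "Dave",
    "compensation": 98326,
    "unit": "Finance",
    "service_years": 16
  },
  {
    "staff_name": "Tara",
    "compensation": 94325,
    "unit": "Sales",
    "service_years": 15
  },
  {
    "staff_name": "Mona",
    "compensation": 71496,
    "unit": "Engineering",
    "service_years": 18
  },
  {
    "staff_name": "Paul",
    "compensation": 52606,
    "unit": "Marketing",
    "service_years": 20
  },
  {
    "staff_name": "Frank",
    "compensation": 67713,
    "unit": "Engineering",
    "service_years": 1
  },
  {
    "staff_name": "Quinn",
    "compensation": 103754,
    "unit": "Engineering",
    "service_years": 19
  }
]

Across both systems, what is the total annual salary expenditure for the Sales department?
94325

Schema mappings:
- "division" (system_hr2) = "unit" (system_hr3) = department
- "yearly_pay" (system_hr2) = "compensation" (system_hr3) = salary

Sales salaries from system_hr2: 0
Sales salaries from system_hr3: 94325

Total: 0 + 94325 = 94325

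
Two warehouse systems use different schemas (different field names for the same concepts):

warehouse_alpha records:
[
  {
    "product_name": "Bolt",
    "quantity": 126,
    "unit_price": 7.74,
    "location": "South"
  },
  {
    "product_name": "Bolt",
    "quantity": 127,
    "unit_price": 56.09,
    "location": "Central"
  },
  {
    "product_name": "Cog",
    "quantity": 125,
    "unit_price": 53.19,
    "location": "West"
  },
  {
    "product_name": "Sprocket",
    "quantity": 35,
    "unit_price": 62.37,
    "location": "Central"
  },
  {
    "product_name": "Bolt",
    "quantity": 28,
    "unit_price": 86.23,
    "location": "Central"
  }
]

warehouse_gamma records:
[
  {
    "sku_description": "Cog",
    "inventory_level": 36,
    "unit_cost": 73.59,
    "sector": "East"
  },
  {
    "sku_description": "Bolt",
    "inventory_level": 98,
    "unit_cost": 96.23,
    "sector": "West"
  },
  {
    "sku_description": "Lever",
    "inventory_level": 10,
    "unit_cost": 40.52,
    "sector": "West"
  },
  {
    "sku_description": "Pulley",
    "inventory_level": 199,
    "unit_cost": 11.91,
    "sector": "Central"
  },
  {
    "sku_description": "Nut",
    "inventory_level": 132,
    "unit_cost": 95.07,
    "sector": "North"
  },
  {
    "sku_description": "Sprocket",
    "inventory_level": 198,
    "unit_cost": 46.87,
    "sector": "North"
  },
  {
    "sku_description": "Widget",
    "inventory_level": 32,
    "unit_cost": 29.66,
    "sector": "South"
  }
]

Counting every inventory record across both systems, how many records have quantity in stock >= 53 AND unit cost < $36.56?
2

Schema mappings:
- "quantity" (warehouse_alpha) = "inventory_level" (warehouse_gamma) = quantity
- "unit_price" (warehouse_alpha) = "unit_cost" (warehouse_gamma) = unit cost

Records meeting both conditions in warehouse_alpha: 1
Records meeting both conditions in warehouse_gamma: 1

Total: 1 + 1 = 2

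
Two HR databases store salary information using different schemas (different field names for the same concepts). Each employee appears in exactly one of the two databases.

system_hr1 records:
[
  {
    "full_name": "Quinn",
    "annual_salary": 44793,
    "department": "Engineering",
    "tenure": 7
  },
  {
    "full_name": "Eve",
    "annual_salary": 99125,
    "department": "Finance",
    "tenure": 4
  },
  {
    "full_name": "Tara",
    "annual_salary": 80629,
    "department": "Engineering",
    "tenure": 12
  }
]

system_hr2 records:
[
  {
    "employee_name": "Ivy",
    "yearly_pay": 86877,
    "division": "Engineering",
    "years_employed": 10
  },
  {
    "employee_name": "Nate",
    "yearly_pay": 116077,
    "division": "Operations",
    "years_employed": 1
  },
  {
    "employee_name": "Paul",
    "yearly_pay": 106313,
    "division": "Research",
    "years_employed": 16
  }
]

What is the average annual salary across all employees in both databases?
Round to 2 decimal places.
88969.00

Schema mapping: "annual_salary" (system_hr1) = "yearly_pay" (system_hr2) = annual salary

All salaries: [44793, 99125, 80629, 86877, 116077, 106313]
Sum: 533814
Count: 6
Average: 533814 / 6 = 88969.00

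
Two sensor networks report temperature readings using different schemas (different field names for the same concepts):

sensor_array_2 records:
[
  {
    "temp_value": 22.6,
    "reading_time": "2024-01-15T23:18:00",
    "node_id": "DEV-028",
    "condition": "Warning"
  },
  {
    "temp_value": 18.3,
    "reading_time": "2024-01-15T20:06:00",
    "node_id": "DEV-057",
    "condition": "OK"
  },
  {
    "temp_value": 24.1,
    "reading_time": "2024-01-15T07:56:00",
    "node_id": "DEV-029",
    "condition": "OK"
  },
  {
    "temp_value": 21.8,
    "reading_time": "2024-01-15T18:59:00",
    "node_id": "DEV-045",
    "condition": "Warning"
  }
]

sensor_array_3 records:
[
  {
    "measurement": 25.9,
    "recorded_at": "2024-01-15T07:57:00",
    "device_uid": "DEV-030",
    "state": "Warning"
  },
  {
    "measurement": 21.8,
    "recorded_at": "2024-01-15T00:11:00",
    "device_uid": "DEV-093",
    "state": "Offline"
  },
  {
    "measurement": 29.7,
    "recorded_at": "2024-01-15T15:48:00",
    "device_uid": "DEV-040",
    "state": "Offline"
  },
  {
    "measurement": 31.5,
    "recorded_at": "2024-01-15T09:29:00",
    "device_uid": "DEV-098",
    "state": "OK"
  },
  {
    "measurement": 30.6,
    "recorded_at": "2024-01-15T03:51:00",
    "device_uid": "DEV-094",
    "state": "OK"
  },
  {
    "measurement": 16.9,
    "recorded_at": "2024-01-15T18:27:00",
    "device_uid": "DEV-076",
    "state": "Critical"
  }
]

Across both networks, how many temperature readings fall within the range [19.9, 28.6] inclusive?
5

Schema mapping: "temp_value" (sensor_array_2) = "measurement" (sensor_array_3) = temperature

Readings in [19.9, 28.6] from sensor_array_2: 3
Readings in [19.9, 28.6] from sensor_array_3: 2

Total count: 3 + 2 = 5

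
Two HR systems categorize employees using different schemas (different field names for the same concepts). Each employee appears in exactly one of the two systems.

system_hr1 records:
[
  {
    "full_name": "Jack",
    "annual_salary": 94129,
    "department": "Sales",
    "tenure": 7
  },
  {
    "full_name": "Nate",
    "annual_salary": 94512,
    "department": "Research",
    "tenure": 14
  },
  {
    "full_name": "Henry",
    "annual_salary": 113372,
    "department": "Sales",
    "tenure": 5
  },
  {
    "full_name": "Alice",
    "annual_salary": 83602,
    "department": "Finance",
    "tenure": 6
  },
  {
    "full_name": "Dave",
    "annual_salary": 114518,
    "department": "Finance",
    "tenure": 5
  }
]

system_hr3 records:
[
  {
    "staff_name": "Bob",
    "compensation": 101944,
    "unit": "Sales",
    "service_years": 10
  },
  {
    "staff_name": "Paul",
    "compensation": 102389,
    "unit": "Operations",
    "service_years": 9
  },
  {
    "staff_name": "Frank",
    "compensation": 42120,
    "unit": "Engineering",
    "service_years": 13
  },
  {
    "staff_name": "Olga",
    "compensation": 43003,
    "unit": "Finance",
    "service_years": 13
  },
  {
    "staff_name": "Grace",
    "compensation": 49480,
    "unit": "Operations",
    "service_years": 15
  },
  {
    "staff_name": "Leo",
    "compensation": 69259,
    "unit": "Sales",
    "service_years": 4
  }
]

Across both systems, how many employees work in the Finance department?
3

Schema mapping: "department" (system_hr1) = "unit" (system_hr3) = department

Finance employees in system_hr1: 2
Finance employees in system_hr3: 1

Total in Finance: 2 + 1 = 3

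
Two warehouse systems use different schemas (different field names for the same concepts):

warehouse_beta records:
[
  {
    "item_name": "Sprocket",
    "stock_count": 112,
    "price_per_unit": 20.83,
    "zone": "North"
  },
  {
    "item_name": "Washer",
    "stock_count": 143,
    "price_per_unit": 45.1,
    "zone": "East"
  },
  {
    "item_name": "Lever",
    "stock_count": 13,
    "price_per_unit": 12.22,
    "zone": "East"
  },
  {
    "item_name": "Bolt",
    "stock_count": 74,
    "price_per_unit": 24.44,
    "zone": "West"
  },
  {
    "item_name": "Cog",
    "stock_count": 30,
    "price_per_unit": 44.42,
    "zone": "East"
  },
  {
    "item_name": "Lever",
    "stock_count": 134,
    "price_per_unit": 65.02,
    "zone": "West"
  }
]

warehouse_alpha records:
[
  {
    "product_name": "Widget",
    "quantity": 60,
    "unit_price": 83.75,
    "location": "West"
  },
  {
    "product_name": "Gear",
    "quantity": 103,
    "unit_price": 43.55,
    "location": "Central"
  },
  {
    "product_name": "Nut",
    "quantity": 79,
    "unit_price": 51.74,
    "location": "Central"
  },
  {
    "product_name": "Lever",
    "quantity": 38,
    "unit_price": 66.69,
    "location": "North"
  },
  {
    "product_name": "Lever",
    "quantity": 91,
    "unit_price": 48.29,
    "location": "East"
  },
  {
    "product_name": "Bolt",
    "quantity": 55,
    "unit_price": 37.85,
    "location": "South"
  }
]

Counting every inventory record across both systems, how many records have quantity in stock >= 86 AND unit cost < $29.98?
1

Schema mappings:
- "stock_count" (warehouse_beta) = "quantity" (warehouse_alpha) = quantity
- "price_per_unit" (warehouse_beta) = "unit_price" (warehouse_alpha) = unit cost

Records meeting both conditions in warehouse_beta: 1
Records meeting both conditions in warehouse_alpha: 0

Total: 1 + 0 = 1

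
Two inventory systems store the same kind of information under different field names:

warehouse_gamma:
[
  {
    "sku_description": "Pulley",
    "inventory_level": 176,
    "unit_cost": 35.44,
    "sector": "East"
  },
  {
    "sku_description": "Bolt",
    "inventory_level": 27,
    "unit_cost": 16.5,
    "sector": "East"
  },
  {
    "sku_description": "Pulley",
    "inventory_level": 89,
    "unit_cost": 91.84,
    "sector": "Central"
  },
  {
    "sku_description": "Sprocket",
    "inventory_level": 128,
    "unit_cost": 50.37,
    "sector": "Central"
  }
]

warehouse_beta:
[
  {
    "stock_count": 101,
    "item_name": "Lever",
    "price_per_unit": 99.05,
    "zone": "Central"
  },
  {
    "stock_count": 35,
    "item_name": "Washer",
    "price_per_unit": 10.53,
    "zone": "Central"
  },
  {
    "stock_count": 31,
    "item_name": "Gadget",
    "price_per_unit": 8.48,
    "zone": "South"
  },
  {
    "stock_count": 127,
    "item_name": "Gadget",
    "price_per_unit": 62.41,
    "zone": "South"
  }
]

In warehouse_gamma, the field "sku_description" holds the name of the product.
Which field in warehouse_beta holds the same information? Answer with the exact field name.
item_name

In warehouse_gamma, "sku_description" holds the name of the product.
The fields in warehouse_beta are: "stock_count", "item_name", "price_per_unit", "zone".
"item_name" is the match: the name refers to the same concept and its values are product-name strings (e.g. 'Gadget', 'Lever').
The other fields ("stock_count", "price_per_unit", "zone") hold different kinds of data.

So "sku_description" in warehouse_gamma corresponds to "item_name" in warehouse_beta.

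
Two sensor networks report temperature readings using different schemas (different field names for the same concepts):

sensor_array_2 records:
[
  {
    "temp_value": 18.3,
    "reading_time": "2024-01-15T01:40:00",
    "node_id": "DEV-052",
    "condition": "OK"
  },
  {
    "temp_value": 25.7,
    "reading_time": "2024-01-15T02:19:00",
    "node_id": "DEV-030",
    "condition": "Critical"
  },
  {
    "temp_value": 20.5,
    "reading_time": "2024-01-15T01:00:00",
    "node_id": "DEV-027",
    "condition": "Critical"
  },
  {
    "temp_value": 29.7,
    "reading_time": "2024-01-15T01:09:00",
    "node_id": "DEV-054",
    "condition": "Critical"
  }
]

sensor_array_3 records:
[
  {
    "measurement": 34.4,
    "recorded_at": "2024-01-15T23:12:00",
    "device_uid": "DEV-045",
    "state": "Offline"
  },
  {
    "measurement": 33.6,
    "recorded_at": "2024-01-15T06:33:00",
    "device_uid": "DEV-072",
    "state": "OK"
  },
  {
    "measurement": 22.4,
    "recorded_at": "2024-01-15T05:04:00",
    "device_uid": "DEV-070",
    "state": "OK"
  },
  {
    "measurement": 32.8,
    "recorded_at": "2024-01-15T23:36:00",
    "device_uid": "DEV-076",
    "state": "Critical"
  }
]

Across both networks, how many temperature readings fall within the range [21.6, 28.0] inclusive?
2

Schema mapping: "temp_value" (sensor_array_2) = "measurement" (sensor_array_3) = temperature

Readings in [21.6, 28.0] from sensor_array_2: 1
Readings in [21.6, 28.0] from sensor_array_3: 1

Total count: 1 + 1 = 2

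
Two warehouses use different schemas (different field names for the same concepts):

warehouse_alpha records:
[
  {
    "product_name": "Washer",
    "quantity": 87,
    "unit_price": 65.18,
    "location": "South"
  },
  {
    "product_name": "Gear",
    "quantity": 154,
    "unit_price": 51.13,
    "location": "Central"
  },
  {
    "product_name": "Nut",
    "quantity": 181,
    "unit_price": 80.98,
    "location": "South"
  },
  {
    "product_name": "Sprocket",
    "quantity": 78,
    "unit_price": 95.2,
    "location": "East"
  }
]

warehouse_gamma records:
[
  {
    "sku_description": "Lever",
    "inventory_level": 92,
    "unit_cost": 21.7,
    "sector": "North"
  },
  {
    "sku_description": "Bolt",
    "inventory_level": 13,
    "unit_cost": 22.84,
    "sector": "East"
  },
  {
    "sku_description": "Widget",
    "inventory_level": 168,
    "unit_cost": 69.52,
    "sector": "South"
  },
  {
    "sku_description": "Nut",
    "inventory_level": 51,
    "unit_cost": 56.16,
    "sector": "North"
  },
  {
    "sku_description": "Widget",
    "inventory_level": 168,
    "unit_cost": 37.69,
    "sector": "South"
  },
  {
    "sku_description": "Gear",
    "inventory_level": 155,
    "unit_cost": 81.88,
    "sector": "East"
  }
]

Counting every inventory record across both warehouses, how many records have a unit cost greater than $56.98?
5

Schema mapping: "unit_price" (warehouse_alpha) = "unit_cost" (warehouse_gamma) = unit cost

Records > $56.98 in warehouse_alpha: 3
Records > $56.98 in warehouse_gamma: 2

Total count: 3 + 2 = 5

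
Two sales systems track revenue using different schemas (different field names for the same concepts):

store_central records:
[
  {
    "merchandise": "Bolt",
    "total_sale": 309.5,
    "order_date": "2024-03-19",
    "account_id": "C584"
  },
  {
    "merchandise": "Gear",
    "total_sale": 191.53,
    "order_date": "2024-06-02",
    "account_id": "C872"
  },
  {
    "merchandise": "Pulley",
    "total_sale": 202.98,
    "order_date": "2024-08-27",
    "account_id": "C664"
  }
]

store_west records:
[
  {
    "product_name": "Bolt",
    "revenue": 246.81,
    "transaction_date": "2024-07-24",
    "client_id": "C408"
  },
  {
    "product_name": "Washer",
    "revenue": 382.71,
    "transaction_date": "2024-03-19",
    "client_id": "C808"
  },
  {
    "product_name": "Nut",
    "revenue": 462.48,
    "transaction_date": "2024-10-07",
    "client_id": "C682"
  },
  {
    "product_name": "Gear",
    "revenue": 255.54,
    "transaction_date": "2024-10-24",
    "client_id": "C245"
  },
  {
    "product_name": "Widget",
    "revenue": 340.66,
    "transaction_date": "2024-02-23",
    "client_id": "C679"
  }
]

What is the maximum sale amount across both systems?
462.48

Reconcile: "total_sale" (store_central) = "revenue" (store_west) = sale amount

Maximum in store_central: 309.5
Maximum in store_west: 462.48

Overall maximum: max(309.5, 462.48) = 462.48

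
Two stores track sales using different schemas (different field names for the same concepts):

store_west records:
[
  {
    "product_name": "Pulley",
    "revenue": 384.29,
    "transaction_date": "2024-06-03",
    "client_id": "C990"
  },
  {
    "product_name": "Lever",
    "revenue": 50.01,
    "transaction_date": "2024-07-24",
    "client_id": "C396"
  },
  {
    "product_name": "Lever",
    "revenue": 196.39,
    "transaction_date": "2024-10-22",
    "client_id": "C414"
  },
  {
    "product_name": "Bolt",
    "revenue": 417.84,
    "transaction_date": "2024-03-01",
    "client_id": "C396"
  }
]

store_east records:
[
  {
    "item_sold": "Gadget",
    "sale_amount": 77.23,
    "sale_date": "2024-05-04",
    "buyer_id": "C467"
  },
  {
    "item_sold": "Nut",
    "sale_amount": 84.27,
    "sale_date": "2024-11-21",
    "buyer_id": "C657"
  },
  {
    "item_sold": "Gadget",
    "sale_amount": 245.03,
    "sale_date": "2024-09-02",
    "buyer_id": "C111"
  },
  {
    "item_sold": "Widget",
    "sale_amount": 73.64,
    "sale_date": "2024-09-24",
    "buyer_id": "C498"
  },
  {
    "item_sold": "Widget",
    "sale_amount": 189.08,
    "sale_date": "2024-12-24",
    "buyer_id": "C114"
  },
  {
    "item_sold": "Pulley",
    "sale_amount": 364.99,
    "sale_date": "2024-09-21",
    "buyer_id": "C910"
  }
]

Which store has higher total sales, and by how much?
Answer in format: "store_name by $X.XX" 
store_west by $14.29

Schema mapping: "revenue" (store_west) = "sale_amount" (store_east) = sale amount

Total for store_west: 1048.53
Total for store_east: 1034.24

Difference: |1048.53 - 1034.24| = 14.29
store_west has higher sales by $14.29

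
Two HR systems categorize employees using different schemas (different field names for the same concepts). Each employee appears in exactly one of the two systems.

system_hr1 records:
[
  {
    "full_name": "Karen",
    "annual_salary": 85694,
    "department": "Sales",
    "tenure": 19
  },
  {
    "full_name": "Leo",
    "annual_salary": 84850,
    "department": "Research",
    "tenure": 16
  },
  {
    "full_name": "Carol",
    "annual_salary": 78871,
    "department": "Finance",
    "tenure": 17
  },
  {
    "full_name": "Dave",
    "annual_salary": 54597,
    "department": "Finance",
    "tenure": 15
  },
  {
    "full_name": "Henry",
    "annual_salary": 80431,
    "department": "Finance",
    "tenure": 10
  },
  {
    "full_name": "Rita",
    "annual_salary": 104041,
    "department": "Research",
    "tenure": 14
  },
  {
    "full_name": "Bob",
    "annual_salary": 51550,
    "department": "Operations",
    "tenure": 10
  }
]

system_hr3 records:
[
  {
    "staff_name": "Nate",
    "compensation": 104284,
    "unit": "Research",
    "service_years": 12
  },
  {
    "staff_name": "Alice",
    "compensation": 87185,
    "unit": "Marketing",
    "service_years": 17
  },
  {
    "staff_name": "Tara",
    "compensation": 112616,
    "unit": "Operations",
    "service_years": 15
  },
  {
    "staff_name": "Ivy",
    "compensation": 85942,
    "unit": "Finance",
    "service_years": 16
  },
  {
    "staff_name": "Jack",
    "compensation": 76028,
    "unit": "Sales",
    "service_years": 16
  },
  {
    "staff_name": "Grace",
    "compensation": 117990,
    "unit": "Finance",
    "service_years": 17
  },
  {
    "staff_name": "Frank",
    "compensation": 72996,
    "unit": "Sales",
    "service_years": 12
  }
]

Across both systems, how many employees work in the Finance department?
5

Schema mapping: "department" (system_hr1) = "unit" (system_hr3) = department

Finance employees in system_hr1: 3
Finance employees in system_hr3: 2

Total in Finance: 3 + 2 = 5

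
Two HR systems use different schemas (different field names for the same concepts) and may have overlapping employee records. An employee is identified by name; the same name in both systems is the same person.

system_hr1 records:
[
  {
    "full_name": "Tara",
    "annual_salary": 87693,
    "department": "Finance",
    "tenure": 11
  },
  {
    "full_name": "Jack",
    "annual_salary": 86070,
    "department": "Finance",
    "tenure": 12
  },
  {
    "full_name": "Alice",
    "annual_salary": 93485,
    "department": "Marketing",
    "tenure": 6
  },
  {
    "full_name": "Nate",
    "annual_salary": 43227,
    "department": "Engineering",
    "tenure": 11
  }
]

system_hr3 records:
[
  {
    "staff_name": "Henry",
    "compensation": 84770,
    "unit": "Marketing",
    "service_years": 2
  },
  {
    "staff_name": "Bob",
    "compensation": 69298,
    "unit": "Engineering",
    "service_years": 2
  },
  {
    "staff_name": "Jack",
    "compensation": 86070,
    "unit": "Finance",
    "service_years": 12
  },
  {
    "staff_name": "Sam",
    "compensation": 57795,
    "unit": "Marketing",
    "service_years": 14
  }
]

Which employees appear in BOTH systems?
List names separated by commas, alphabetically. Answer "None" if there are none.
Jack

Schema mapping: "full_name" (system_hr1) = "staff_name" (system_hr3) = employee name

Names in system_hr1: ['Alice', 'Jack', 'Nate', 'Tara']
Names in system_hr3: ['Bob', 'Henry', 'Jack', 'Sam']

Intersection: ['Jack']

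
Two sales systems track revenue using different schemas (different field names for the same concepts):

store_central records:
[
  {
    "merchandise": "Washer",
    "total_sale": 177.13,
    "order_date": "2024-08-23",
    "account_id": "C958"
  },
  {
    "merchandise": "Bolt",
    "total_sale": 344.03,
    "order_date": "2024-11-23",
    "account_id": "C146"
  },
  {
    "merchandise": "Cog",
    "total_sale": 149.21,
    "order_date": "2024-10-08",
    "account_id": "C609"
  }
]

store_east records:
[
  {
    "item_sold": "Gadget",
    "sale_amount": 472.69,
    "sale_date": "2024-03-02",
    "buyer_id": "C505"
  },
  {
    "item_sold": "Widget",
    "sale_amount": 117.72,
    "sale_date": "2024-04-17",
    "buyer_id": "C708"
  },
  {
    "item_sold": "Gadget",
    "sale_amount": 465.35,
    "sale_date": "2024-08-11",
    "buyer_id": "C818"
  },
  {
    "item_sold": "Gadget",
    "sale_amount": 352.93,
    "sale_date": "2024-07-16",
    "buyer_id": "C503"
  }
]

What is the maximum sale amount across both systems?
472.69

Reconcile: "total_sale" (store_central) = "sale_amount" (store_east) = sale amount

Maximum in store_central: 344.03
Maximum in store_east: 472.69

Overall maximum: max(344.03, 472.69) = 472.69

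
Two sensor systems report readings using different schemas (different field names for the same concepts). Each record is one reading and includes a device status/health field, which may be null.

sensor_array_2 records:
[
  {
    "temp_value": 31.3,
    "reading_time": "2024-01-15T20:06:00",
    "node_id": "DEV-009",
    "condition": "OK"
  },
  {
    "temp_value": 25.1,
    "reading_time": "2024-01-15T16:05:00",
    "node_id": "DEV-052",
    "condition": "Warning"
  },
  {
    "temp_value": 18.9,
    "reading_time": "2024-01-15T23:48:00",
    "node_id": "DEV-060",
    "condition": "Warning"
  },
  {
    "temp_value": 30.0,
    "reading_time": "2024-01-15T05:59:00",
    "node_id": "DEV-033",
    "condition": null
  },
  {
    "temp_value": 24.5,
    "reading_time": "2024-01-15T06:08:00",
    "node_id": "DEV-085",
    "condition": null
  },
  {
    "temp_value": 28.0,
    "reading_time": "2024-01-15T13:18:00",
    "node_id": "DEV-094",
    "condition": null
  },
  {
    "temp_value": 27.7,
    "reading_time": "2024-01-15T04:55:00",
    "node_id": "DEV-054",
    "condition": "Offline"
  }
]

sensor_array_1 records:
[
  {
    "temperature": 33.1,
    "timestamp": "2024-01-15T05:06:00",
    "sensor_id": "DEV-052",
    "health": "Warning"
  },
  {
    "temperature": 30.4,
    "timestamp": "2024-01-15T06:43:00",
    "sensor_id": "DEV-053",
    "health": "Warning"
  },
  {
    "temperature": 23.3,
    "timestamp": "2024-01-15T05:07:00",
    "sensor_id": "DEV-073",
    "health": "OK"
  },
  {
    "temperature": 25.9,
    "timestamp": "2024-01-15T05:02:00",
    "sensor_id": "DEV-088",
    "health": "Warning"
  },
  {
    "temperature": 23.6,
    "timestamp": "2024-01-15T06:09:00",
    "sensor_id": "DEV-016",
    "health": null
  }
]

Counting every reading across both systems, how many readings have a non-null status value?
8

Schema mapping: "condition" (sensor_array_2) = "health" (sensor_array_1) = status

Non-null in sensor_array_2: 4
Non-null in sensor_array_1: 4

Total non-null: 4 + 4 = 8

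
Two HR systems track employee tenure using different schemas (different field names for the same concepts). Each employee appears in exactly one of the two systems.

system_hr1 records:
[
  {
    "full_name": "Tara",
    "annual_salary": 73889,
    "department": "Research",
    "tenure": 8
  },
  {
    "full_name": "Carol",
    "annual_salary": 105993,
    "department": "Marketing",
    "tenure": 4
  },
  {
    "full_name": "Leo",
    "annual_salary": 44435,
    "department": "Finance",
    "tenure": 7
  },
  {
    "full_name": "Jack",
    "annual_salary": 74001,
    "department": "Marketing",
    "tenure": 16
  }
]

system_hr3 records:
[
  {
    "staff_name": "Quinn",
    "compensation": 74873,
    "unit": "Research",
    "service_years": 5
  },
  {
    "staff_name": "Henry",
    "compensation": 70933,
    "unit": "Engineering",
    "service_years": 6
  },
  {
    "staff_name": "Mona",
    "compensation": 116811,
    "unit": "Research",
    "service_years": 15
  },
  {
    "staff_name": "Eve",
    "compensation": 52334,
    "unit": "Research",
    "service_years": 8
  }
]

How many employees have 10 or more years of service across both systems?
2

Reconcile schemas: "tenure" (system_hr1) = "service_years" (system_hr3) = years of service

From system_hr1: 1 employees with >= 10 years
From system_hr3: 1 employees with >= 10 years

Total: 1 + 1 = 2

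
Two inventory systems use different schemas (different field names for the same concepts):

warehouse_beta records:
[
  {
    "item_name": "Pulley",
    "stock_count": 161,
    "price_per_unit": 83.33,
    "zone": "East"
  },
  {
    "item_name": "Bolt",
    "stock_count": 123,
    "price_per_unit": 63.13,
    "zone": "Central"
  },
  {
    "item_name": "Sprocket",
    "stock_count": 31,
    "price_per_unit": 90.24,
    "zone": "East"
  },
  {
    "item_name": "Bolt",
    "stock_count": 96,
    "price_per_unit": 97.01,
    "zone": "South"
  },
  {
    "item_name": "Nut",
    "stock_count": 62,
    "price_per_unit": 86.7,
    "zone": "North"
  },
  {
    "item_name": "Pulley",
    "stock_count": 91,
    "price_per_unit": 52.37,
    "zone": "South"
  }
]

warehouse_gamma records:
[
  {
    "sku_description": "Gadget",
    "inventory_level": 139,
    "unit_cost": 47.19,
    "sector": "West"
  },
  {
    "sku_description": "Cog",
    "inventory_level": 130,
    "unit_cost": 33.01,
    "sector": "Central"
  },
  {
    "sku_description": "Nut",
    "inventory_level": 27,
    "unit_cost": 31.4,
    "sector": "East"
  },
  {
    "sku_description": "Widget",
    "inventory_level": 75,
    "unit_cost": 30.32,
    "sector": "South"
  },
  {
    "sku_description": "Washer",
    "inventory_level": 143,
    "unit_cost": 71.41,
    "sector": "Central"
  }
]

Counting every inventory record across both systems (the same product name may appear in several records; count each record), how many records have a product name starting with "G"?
1

Schema mapping: "item_name" (warehouse_beta) = "sku_description" (warehouse_gamma) = product name

Records with product name starting with "G" in warehouse_beta: 0
Records with product name starting with "G" in warehouse_gamma: 1

Total: 0 + 1 = 1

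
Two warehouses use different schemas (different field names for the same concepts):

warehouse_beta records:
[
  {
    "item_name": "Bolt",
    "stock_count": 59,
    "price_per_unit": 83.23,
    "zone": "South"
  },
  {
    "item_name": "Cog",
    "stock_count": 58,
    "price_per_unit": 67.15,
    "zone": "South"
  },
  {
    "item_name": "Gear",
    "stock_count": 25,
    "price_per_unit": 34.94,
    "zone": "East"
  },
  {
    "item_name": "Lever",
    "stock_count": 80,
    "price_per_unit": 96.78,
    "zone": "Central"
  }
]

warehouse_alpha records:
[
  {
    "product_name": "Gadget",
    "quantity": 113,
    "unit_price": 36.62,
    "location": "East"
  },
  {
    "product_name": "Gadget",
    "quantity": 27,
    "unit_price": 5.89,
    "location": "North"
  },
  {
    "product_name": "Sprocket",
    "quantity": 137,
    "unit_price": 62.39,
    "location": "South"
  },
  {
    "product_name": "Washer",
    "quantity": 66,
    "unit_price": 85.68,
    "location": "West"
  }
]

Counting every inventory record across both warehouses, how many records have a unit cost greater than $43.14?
5

Schema mapping: "price_per_unit" (warehouse_beta) = "unit_price" (warehouse_alpha) = unit cost

Records > $43.14 in warehouse_beta: 3
Records > $43.14 in warehouse_alpha: 2

Total count: 3 + 2 = 5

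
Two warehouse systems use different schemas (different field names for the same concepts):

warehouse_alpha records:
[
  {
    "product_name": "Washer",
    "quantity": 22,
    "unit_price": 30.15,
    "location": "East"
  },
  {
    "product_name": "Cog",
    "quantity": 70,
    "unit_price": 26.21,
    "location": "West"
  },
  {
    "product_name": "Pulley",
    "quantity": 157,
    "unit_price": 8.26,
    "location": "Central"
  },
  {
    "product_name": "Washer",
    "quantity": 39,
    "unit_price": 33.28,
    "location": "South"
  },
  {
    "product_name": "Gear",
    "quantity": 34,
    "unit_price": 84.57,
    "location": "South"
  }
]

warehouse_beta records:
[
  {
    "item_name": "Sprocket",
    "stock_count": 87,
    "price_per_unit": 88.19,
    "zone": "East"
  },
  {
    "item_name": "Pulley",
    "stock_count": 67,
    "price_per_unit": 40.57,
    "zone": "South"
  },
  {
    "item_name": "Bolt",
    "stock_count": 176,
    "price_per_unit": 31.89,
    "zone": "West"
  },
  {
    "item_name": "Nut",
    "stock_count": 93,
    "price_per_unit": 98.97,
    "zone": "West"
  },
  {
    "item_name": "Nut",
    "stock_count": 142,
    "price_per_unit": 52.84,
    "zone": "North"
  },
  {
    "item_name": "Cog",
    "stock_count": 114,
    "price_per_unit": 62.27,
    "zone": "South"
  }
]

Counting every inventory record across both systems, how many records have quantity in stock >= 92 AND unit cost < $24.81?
1

Schema mappings:
- "quantity" (warehouse_alpha) = "stock_count" (warehouse_beta) = quantity
- "unit_price" (warehouse_alpha) = "price_per_unit" (warehouse_beta) = unit cost

Records meeting both conditions in warehouse_alpha: 1
Records meeting both conditions in warehouse_beta: 0

Total: 1 + 0 = 1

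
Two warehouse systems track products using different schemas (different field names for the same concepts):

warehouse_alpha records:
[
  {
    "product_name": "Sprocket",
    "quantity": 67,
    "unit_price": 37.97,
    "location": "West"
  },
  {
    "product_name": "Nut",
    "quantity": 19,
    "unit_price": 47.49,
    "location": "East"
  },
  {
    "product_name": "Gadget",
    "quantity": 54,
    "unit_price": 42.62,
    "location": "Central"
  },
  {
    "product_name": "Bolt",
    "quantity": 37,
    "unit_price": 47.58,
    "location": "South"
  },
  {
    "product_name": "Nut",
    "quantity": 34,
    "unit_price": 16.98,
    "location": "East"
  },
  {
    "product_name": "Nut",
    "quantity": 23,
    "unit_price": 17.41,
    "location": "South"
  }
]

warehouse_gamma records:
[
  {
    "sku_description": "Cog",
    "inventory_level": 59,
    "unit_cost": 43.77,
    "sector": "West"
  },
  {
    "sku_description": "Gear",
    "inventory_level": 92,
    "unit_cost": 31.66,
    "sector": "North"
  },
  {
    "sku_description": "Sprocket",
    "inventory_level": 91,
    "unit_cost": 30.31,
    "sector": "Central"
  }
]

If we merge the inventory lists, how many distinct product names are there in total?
6

Schema mapping: "product_name" (warehouse_alpha) = "sku_description" (warehouse_gamma) = product name

Products in warehouse_alpha: ['Bolt', 'Gadget', 'Nut', 'Sprocket']
Products in warehouse_gamma: ['Cog', 'Gear', 'Sprocket']

Union (unique products): ['Bolt', 'Cog', 'Gadget', 'Gear', 'Nut', 'Sprocket']
Count: 6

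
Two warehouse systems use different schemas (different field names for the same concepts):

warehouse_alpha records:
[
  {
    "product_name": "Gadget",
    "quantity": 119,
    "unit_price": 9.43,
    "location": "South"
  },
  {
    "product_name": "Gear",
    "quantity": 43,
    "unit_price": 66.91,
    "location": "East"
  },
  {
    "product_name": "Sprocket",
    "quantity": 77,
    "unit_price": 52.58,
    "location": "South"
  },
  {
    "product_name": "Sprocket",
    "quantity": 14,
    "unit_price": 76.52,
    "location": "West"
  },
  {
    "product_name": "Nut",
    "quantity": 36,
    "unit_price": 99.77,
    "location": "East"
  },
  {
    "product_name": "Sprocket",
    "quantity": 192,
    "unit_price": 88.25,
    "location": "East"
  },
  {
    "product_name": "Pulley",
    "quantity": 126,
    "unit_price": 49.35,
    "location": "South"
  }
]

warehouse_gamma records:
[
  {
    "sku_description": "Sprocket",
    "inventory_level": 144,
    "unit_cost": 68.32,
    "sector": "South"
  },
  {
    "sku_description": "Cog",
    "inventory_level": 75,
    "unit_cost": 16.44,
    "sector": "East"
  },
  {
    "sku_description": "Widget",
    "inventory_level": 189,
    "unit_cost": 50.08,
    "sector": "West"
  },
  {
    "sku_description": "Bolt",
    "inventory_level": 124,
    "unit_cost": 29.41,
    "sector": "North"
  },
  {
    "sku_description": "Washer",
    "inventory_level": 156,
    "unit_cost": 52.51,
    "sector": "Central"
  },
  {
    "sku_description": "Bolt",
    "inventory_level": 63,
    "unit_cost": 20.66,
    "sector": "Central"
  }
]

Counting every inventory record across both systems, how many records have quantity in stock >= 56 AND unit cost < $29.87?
4

Schema mappings:
- "quantity" (warehouse_alpha) = "inventory_level" (warehouse_gamma) = quantity
- "unit_price" (warehouse_alpha) = "unit_cost" (warehouse_gamma) = unit cost

Records meeting both conditions in warehouse_alpha: 1
Records meeting both conditions in warehouse_gamma: 3

Total: 1 + 3 = 4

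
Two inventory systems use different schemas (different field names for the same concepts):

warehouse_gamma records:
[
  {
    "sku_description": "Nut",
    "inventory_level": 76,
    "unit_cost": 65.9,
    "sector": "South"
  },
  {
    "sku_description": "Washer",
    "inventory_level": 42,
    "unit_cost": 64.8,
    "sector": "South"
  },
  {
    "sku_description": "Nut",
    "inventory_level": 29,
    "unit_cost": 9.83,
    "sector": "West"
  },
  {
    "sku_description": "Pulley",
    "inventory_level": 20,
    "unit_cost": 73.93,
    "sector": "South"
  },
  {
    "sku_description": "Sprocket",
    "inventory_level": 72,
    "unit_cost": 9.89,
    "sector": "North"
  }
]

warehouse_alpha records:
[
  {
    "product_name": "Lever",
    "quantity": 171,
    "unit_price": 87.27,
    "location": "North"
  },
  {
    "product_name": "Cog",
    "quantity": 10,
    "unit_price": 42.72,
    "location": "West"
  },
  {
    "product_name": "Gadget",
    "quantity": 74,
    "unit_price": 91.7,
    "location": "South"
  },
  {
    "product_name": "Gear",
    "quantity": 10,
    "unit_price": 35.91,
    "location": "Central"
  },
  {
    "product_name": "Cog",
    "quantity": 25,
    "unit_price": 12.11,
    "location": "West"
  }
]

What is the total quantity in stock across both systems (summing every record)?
529

To reconcile these schemas, identify the field holding the quantity in stock in each system:
1. In warehouse_gamma it is "inventory_level"
2. In warehouse_alpha it is "quantity"

From warehouse_gamma: 76 + 42 + 29 + 20 + 72 = 239
From warehouse_alpha: 171 + 10 + 74 + 10 + 25 = 290

Total: 239 + 290 = 529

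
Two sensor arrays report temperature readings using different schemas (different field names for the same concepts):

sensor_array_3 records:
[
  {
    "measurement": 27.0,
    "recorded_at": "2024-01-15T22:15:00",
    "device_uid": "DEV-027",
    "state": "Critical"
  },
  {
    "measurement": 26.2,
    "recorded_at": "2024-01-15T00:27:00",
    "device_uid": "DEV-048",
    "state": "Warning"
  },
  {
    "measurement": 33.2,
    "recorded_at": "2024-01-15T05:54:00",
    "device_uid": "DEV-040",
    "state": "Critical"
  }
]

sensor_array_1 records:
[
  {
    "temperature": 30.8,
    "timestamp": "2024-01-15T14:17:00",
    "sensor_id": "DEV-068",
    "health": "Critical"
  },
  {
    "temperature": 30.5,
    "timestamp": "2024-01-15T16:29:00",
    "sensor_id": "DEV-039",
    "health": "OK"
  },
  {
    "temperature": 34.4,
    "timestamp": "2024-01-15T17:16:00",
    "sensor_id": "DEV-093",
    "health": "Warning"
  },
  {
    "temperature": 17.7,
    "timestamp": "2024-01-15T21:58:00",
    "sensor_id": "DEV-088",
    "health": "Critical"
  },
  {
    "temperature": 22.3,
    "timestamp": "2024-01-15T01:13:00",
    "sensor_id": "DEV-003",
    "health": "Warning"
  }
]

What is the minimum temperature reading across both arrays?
17.7

Schema mapping: "measurement" (sensor_array_3) = "temperature" (sensor_array_1) = temperature reading

Minimum in sensor_array_3: 26.2
Minimum in sensor_array_1: 17.7

Overall minimum: min(26.2, 17.7) = 17.7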